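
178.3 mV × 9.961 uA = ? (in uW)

1.7760463 uW

178.3 × 10⁻³ × 9.961 × 10⁻⁶ = 1776.0463 × 10⁻⁹ W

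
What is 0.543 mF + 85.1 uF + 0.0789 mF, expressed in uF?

707 uF

In uF:
  0.543 mF = 0.543 × 10^3 uF = 543
  85.1 uF → 85.1
  0.0789 mF = 0.0789 × 10^3 uF = 78.9
Sum: 543 + 85.1 + 78.9 = 707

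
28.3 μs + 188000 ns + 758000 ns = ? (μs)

974.3 μs

In μs:
  28.3 μs → 28.3
  188000 ns = 188000 × 10⁻³ μs = 188
  758000 ns = 758000 × 10⁻³ μs = 758
Sum: 28.3 + 188 + 758 = 974.3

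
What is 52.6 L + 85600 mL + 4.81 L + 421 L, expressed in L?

564.01 L

In L:
  52.6 L → 52.6
  85600 mL = 85600e-3 L = 85.6
  4.81 L → 4.81
  421 L → 421
Sum: 52.6 + 85.6 + 4.81 + 421 = 564.01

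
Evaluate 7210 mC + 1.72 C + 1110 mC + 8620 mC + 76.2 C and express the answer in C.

94.86 C

In C:
  7210 mC = 7210 × 10^-3 C = 7.21
  1.72 C → 1.72
  1110 mC = 1110 × 10^-3 C = 1.11
  8620 mC = 8620 × 10^-3 C = 8.62
  76.2 C → 76.2
Sum: 7.21 + 1.72 + 1.11 + 8.62 + 76.2 = 94.86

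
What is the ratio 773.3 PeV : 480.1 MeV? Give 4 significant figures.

(773.3e15) / (480.1e6) = 1.6107e9

1611000000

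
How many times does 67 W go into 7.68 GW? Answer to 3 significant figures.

115000000

(7.68 × 10⁹) / (67) = 0.1146 × 10⁹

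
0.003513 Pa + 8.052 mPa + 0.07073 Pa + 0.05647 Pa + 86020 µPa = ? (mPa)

224.785 mPa

In mPa:
  0.003513 Pa = 0.003513 × 10³ mPa = 3.513
  8.052 mPa → 8.052
  0.07073 Pa = 0.07073 × 10³ mPa = 70.73
  0.05647 Pa = 0.05647 × 10³ mPa = 56.47
  86020 µPa = 86020 × 10⁻³ mPa = 86.02
Sum: 3.513 + 8.052 + 70.73 + 56.47 + 86.02 = 224.785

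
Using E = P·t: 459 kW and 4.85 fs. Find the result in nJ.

459 × 10^3 × 4.85 × 10^-15 = 2226.15 × 10^-12 J

2.22615 nJ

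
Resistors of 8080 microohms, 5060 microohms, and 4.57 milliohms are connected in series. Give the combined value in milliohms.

In milliohms:
  8080 microohms = 8080e-3 milliohms = 8.08
  5060 microohms = 5060e-3 milliohms = 5.06
  4.57 milliohms → 4.57
Sum: 8.08 + 5.06 + 4.57 = 17.71

17.71 milliohms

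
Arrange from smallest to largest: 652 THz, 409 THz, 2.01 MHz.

2.01 MHz < 409 THz < 652 THz

652 THz = 652000000000000 Hz
409 THz = 409000000000000 Hz
2.01 MHz = 2010000 Hz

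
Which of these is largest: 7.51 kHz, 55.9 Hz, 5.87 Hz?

7.51 kHz = 7510 Hz
55.9 Hz = 55.9 Hz
5.87 Hz = 5.87 Hz

7.51 kHz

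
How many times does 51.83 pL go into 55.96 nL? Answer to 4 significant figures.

(55.96e-9) / (51.83e-12) = 1.0797e3

1080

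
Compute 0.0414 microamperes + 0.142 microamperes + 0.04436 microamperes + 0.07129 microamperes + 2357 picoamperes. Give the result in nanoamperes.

In nanoamperes:
  0.0414 microamperes = 0.0414 × 10³ nanoamperes = 41.4
  0.142 microamperes = 0.142 × 10³ nanoamperes = 142
  0.04436 microamperes = 0.04436 × 10³ nanoamperes = 44.36
  0.07129 microamperes = 0.07129 × 10³ nanoamperes = 71.29
  2357 picoamperes = 2357 × 10⁻³ nanoamperes = 2.357
Sum: 41.4 + 142 + 44.36 + 71.29 + 2.357 = 301.407

301.407 nanoamperes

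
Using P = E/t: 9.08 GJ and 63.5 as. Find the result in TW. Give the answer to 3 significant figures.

(9.08 × 10⁹) / (63.5 × 10⁻¹⁸) = 0.14299 × 10²⁷ W

143000000000000 TW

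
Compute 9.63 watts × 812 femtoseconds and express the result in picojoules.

9.63 × 812 × 10⁻¹⁵ = 7819.56 × 10⁻¹⁵ J

7.81956 picojoules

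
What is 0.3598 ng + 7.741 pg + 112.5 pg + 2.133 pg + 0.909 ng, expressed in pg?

In pg:
  0.3598 ng = 0.3598 × 10^3 pg = 359.8
  7.741 pg → 7.741
  112.5 pg → 112.5
  2.133 pg → 2.133
  0.909 ng = 0.909 × 10^3 pg = 909
Sum: 359.8 + 7.741 + 112.5 + 2.133 + 909 = 1391.174

1391.174 pg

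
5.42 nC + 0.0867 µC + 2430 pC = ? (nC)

In nC:
  5.42 nC → 5.42
  0.0867 µC = 0.0867e3 nC = 86.7
  2430 pC = 2430e-3 nC = 2.43
Sum: 5.42 + 86.7 + 2.43 = 94.55

94.55 nC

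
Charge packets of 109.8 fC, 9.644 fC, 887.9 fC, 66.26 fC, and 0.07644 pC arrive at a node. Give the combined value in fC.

In fC:
  109.8 fC → 109.8
  9.644 fC → 9.644
  887.9 fC → 887.9
  66.26 fC → 66.26
  0.07644 pC = 0.07644 × 10^3 fC = 76.44
Sum: 109.8 + 9.644 + 887.9 + 66.26 + 76.44 = 1150.044

1150.044 fC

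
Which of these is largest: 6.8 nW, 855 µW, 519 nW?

855 µW

6.8 nW = 0.0000000068 W
855 µW = 0.000855 W
519 nW = 0.000000519 W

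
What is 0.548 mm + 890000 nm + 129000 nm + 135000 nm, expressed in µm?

1702 µm

In µm:
  0.548 mm = 0.548 × 10³ µm = 548
  890000 nm = 890000 × 10⁻³ µm = 890
  129000 nm = 129000 × 10⁻³ µm = 129
  135000 nm = 135000 × 10⁻³ µm = 135
Sum: 548 + 890 + 129 + 135 = 1702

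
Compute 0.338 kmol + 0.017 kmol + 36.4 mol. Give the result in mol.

391.4 mol

In mol:
  0.338 kmol = 0.338 × 10^3 mol = 338
  0.017 kmol = 0.017 × 10^3 mol = 17
  36.4 mol → 36.4
Sum: 338 + 17 + 36.4 = 391.4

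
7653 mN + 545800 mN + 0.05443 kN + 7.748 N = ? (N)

In N:
  7653 mN = 7653 × 10⁻³ N = 7.653
  545800 mN = 545800 × 10⁻³ N = 545.8
  0.05443 kN = 0.05443 × 10³ N = 54.43
  7.748 N → 7.748
Sum: 7.653 + 545.8 + 54.43 + 7.748 = 615.631

615.631 N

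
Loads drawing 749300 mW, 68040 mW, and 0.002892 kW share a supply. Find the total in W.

820.232 W

In W:
  749300 mW = 749300e-3 W = 749.3
  68040 mW = 68040e-3 W = 68.04
  0.002892 kW = 0.002892e3 W = 2.892
Sum: 749.3 + 68.04 + 2.892 = 820.232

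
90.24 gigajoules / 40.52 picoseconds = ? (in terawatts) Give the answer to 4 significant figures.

(90.24 × 10^9) / (40.52 × 10^-12) = 2.22705 × 10^21 W

2227000000 terawatts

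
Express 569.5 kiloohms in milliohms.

569500000 milliohms

kilo = 10³, milli = 10⁻³; factor is 10⁶.
569.5 × 10⁶ = 569500000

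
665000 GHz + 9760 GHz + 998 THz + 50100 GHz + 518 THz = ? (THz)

2240.86 THz

In THz:
  665000 GHz = 665000e-3 THz = 665
  9760 GHz = 9760e-3 THz = 9.76
  998 THz → 998
  50100 GHz = 50100e-3 THz = 50.1
  518 THz → 518
Sum: 665 + 9.76 + 998 + 50.1 + 518 = 2240.86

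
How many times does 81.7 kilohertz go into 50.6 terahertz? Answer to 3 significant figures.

(50.6e12) / (81.7e3) = 0.6193e9

619000000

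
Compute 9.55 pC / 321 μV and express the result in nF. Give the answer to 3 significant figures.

29.8 nF

(9.55e-12) / (321e-6) = 0.029751e-6 F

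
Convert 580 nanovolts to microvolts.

nano = 1e-9, micro = 1e-6; factor is 1e-3.
580 × 1e-3 = 0.58

0.58 microvolts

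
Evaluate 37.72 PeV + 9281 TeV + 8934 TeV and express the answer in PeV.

In PeV:
  37.72 PeV → 37.72
  9281 TeV = 9281 × 10⁻³ PeV = 9.281
  8934 TeV = 8934 × 10⁻³ PeV = 8.934
Sum: 37.72 + 9.281 + 8.934 = 55.935

55.935 PeV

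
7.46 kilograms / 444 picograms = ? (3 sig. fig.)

16800000000000

(7.46 × 10³) / (444 × 10⁻¹²) = 0.0168 × 10¹⁵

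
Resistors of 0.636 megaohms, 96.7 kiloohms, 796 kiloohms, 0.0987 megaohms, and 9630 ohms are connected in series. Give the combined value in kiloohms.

1637.03 kiloohms

In kiloohms:
  0.636 megaohms = 0.636 × 10^3 kiloohms = 636
  96.7 kiloohms → 96.7
  796 kiloohms → 796
  0.0987 megaohms = 0.0987 × 10^3 kiloohms = 98.7
  9630 ohms = 9630 × 10^-3 kiloohms = 9.63
Sum: 636 + 96.7 + 796 + 98.7 + 9.63 = 1637.03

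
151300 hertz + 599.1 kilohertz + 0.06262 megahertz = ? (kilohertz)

In kilohertz:
  151300 hertz = 151300e-3 kilohertz = 151.3
  599.1 kilohertz → 599.1
  0.06262 megahertz = 0.06262e3 kilohertz = 62.62
Sum: 151.3 + 599.1 + 62.62 = 813.02

813.02 kilohertz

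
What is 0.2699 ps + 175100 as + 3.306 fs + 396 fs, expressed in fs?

844.306 fs

In fs:
  0.2699 ps = 0.2699e3 fs = 269.9
  175100 as = 175100e-3 fs = 175.1
  3.306 fs → 3.306
  396 fs → 396
Sum: 269.9 + 175.1 + 3.306 + 396 = 844.306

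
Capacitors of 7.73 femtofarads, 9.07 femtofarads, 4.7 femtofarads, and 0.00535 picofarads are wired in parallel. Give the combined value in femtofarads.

26.85 femtofarads

In femtofarads:
  7.73 femtofarads → 7.73
  9.07 femtofarads → 9.07
  4.7 femtofarads → 4.7
  0.00535 picofarads = 0.00535 × 10^3 femtofarads = 5.35
Sum: 7.73 + 9.07 + 4.7 + 5.35 = 26.85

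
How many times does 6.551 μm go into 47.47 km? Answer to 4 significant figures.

7246000000

(47.47e3) / (6.551e-6) = 7.2462e9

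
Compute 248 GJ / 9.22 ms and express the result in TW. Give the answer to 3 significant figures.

26.9 TW

(248e9) / (9.22e-3) = 26.898e12 W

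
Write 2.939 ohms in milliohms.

(no prefix) = 10^0, milli = 10^-3; factor is 10^3.
2.939 × 10^3 = 2939

2939 milliohms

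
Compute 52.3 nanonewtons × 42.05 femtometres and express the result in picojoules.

52.3e-9 × 42.05e-15 = 2199.215e-24 J

0.000000002199215 picojoules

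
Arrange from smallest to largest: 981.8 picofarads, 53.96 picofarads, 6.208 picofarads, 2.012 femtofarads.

981.8 picofarads = 0.0000000009818 farads
53.96 picofarads = 0.00000000005396 farads
6.208 picofarads = 0.000000000006208 farads
2.012 femtofarads = 0.000000000000002012 farads

2.012 femtofarads < 6.208 picofarads < 53.96 picofarads < 981.8 picofarads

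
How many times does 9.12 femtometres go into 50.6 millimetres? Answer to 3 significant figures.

(50.6 × 10⁻³) / (9.12 × 10⁻¹⁵) = 5.548 × 10¹²

5550000000000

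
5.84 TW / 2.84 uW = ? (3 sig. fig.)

(5.84 × 10^12) / (2.84 × 10^-6) = 2.056 × 10^18

2060000000000000000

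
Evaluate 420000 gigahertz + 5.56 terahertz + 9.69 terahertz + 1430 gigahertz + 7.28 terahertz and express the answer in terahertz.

443.96 terahertz

In terahertz:
  420000 gigahertz = 420000 × 10^-3 terahertz = 420
  5.56 terahertz → 5.56
  9.69 terahertz → 9.69
  1430 gigahertz = 1430 × 10^-3 terahertz = 1.43
  7.28 terahertz → 7.28
Sum: 420 + 5.56 + 9.69 + 1.43 + 7.28 = 443.96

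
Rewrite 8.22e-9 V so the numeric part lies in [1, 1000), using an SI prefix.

8.22 nV

= 8.22e-9 V; 1e-9 is nano.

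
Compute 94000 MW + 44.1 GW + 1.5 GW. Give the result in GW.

139.6 GW

In GW:
  94000 MW = 94000 × 10^-3 GW = 94
  44.1 GW → 44.1
  1.5 GW → 1.5
Sum: 94 + 44.1 + 1.5 = 139.6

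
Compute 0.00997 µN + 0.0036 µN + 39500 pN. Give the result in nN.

53.07 nN

In nN:
  0.00997 µN = 0.00997 × 10^3 nN = 9.97
  0.0036 µN = 0.0036 × 10^3 nN = 3.6
  39500 pN = 39500 × 10^-3 nN = 39.5
Sum: 9.97 + 3.6 + 39.5 = 53.07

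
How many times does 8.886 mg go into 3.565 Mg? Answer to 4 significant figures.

401200000

(3.565e6) / (8.886e-3) = 0.40119e9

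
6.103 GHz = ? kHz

6103000 kHz

giga = 10⁹, kilo = 10³; factor is 10⁶.
6.103 × 10⁶ = 6103000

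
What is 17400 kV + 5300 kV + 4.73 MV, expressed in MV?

In MV:
  17400 kV = 17400 × 10^-3 MV = 17.4
  5300 kV = 5300 × 10^-3 MV = 5.3
  4.73 MV → 4.73
Sum: 17.4 + 5.3 + 4.73 = 27.43

27.43 MV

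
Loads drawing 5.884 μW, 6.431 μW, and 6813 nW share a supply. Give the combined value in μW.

In μW:
  5.884 μW → 5.884
  6.431 μW → 6.431
  6813 nW = 6813 × 10⁻³ μW = 6.813
Sum: 5.884 + 6.431 + 6.813 = 19.128

19.128 μW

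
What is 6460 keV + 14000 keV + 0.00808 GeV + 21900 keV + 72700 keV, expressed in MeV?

123.14 MeV

In MeV:
  6460 keV = 6460 × 10^-3 MeV = 6.46
  14000 keV = 14000 × 10^-3 MeV = 14
  0.00808 GeV = 0.00808 × 10^3 MeV = 8.08
  21900 keV = 21900 × 10^-3 MeV = 21.9
  72700 keV = 72700 × 10^-3 MeV = 72.7
Sum: 6.46 + 14 + 8.08 + 21.9 + 72.7 = 123.14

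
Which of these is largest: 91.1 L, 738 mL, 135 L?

91.1 L = 91.1 L
738 mL = 0.738 L
135 L = 135 L

135 L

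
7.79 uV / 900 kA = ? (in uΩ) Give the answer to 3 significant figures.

0.00000866 uΩ

(7.79e-6) / (900e3) = 0.0086556e-9 Ω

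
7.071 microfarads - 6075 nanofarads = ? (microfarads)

In microfarads:
  7.071 microfarads → 7.071
  6075 nanofarads = 6075e-3 microfarads = 6.075
Difference: 7.071 - 6.075 = 0.996

0.996 microfarads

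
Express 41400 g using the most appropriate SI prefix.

41.4 kg

= 41.4 × 10^3 g; 10^3 is kilo.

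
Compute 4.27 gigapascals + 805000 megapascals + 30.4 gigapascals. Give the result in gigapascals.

In gigapascals:
  4.27 gigapascals → 4.27
  805000 megapascals = 805000 × 10^-3 gigapascals = 805
  30.4 gigapascals → 30.4
Sum: 4.27 + 805 + 30.4 = 839.67

839.67 gigapascals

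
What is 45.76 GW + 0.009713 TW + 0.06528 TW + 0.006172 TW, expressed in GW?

126.925 GW

In GW:
  45.76 GW → 45.76
  0.009713 TW = 0.009713 × 10^3 GW = 9.713
  0.06528 TW = 0.06528 × 10^3 GW = 65.28
  0.006172 TW = 0.006172 × 10^3 GW = 6.172
Sum: 45.76 + 9.713 + 65.28 + 6.172 = 126.925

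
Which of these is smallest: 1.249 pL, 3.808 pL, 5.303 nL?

1.249 pL = 0.000000000001249 L
3.808 pL = 0.000000000003808 L
5.303 nL = 0.000000005303 L

1.249 pL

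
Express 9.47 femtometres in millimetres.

0.00000000000947 millimetres

femto = 1e-15, milli = 1e-3; factor is 1e-12.
9.47 × 1e-12 = 0.00000000000947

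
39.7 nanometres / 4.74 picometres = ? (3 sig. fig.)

(39.7 × 10^-9) / (4.74 × 10^-12) = 8.376 × 10^3

8380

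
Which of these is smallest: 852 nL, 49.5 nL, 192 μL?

49.5 nL

852 nL = 0.000000852 L
49.5 nL = 0.0000000495 L
192 μL = 0.000192 L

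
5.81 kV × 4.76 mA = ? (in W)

27.6556 W

5.81e3 × 4.76e-3 = 27.6556 W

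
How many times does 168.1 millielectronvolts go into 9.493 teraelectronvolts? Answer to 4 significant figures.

(9.493 × 10^12) / (168.1 × 10^-3) = 0.056472 × 10^15

56470000000000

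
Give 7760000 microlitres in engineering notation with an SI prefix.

= 7.76 litres; mantissa already in [1, 1000).

7.76 litres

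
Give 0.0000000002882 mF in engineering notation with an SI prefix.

= 288.2 × 10⁻¹⁵ F; 10⁻¹⁵ is femto.

288.2 fF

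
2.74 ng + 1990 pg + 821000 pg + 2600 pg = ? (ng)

828.33 ng

In ng:
  2.74 ng → 2.74
  1990 pg = 1990 × 10^-3 ng = 1.99
  821000 pg = 821000 × 10^-3 ng = 821
  2600 pg = 2600 × 10^-3 ng = 2.6
Sum: 2.74 + 1.99 + 821 + 2.6 = 828.33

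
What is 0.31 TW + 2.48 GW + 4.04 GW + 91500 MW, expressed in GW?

In GW:
  0.31 TW = 0.31 × 10^3 GW = 310
  2.48 GW → 2.48
  4.04 GW → 4.04
  91500 MW = 91500 × 10^-3 GW = 91.5
Sum: 310 + 2.48 + 4.04 + 91.5 = 408.02

408.02 GW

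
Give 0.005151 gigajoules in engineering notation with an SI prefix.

5.151 megajoules

= 5.151 × 10^6 joules; 10^6 is mega.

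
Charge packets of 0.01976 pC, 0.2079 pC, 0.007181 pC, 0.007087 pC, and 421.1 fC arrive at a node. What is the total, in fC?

In fC:
  0.01976 pC = 0.01976 × 10³ fC = 19.76
  0.2079 pC = 0.2079 × 10³ fC = 207.9
  0.007181 pC = 0.007181 × 10³ fC = 7.181
  0.007087 pC = 0.007087 × 10³ fC = 7.087
  421.1 fC → 421.1
Sum: 19.76 + 207.9 + 7.181 + 7.087 + 421.1 = 663.028

663.028 fC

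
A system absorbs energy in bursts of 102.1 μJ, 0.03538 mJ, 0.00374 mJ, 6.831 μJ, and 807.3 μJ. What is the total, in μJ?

955.351 μJ

In μJ:
  102.1 μJ → 102.1
  0.03538 mJ = 0.03538 × 10³ μJ = 35.38
  0.00374 mJ = 0.00374 × 10³ μJ = 3.74
  6.831 μJ → 6.831
  807.3 μJ → 807.3
Sum: 102.1 + 35.38 + 3.74 + 6.831 + 807.3 = 955.351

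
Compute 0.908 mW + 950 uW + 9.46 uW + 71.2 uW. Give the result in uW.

In uW:
  0.908 mW = 0.908 × 10³ uW = 908
  950 uW → 950
  9.46 uW → 9.46
  71.2 uW → 71.2
Sum: 908 + 950 + 9.46 + 71.2 = 1938.66

1938.66 uW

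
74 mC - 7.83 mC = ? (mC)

66.17 mC

In mC:
  74 mC → 74
  7.83 mC → 7.83
Difference: 74 - 7.83 = 66.17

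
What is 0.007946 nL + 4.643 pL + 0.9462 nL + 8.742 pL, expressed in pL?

In pL:
  0.007946 nL = 0.007946e3 pL = 7.946
  4.643 pL → 4.643
  0.9462 nL = 0.9462e3 pL = 946.2
  8.742 pL → 8.742
Sum: 7.946 + 4.643 + 946.2 + 8.742 = 967.531

967.531 pL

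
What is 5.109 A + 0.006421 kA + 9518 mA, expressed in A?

21.048 A

In A:
  5.109 A → 5.109
  0.006421 kA = 0.006421 × 10³ A = 6.421
  9518 mA = 9518 × 10⁻³ A = 9.518
Sum: 5.109 + 6.421 + 9.518 = 21.048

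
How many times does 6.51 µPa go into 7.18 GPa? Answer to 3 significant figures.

(7.18 × 10⁹) / (6.51 × 10⁻⁶) = 1.103 × 10¹⁵

1100000000000000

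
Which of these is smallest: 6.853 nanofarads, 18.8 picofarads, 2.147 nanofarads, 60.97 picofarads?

18.8 picofarads

6.853 nanofarads = 0.000000006853 farads
18.8 picofarads = 0.0000000000188 farads
2.147 nanofarads = 0.000000002147 farads
60.97 picofarads = 0.00000000006097 farads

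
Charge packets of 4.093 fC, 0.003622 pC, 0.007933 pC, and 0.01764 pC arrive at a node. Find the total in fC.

In fC:
  4.093 fC → 4.093
  0.003622 pC = 0.003622 × 10^3 fC = 3.622
  0.007933 pC = 0.007933 × 10^3 fC = 7.933
  0.01764 pC = 0.01764 × 10^3 fC = 17.64
Sum: 4.093 + 3.622 + 7.933 + 17.64 = 33.288

33.288 fC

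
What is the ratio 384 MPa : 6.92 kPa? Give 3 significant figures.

55500

(384e6) / (6.92e3) = 55.49e3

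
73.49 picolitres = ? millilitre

0.00000007349 millilitres

pico = 10⁻¹², milli = 10⁻³; factor is 10⁻⁹.
73.49 × 10⁻⁹ = 0.00000007349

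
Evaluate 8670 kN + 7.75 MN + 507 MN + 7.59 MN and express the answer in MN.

531.01 MN

In MN:
  8670 kN = 8670 × 10^-3 MN = 8.67
  7.75 MN → 7.75
  507 MN → 507
  7.59 MN → 7.59
Sum: 8.67 + 7.75 + 507 + 7.59 = 531.01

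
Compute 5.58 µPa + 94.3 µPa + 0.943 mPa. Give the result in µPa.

1042.88 µPa

In µPa:
  5.58 µPa → 5.58
  94.3 µPa → 94.3
  0.943 mPa = 0.943 × 10^3 µPa = 943
Sum: 5.58 + 94.3 + 943 = 1042.88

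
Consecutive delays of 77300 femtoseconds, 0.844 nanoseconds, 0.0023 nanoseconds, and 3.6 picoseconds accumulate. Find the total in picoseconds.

In picoseconds:
  77300 femtoseconds = 77300 × 10⁻³ picoseconds = 77.3
  0.844 nanoseconds = 0.844 × 10³ picoseconds = 844
  0.0023 nanoseconds = 0.0023 × 10³ picoseconds = 2.3
  3.6 picoseconds → 3.6
Sum: 77.3 + 844 + 2.3 + 3.6 = 927.2

927.2 picoseconds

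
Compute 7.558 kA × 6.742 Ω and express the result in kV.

50.956036 kV

7.558 × 10³ × 6.742 = 50.956036 × 10³ V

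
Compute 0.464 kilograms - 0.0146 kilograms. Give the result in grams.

449.4 grams

In grams:
  0.464 kilograms = 0.464e3 grams = 464
  0.0146 kilograms = 0.0146e3 grams = 14.6
Difference: 464 - 14.6 = 449.4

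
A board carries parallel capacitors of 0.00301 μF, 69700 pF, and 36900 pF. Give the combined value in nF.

109.61 nF

In nF:
  0.00301 μF = 0.00301 × 10³ nF = 3.01
  69700 pF = 69700 × 10⁻³ nF = 69.7
  36900 pF = 36900 × 10⁻³ nF = 36.9
Sum: 3.01 + 69.7 + 36.9 = 109.61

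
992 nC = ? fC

992000000 fC

nano = 10⁻⁹, femto = 10⁻¹⁵; factor is 10⁶.
992 × 10⁶ = 992000000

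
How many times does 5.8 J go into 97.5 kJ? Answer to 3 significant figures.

16800

(97.5 × 10³) / (5.8) = 16.81 × 10³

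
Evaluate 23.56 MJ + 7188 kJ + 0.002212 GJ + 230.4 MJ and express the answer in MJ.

In MJ:
  23.56 MJ → 23.56
  7188 kJ = 7188 × 10^-3 MJ = 7.188
  0.002212 GJ = 0.002212 × 10^3 MJ = 2.212
  230.4 MJ → 230.4
Sum: 23.56 + 7.188 + 2.212 + 230.4 = 263.36

263.36 MJ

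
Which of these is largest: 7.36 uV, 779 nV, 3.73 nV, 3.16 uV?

7.36 uV

7.36 uV = 0.00000736 V
779 nV = 0.000000779 V
3.73 nV = 0.00000000373 V
3.16 uV = 0.00000316 V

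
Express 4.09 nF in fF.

nano = 1e-9, femto = 1e-15; factor is 1e6.
4.09 × 1e6 = 4090000

4090000 fF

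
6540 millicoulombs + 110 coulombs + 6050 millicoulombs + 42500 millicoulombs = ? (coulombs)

In coulombs:
  6540 millicoulombs = 6540 × 10⁻³ coulombs = 6.54
  110 coulombs → 110
  6050 millicoulombs = 6050 × 10⁻³ coulombs = 6.05
  42500 millicoulombs = 42500 × 10⁻³ coulombs = 42.5
Sum: 6.54 + 110 + 6.05 + 42.5 = 165.09

165.09 coulombs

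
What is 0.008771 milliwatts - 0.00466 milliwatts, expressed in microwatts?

In microwatts:
  0.008771 milliwatts = 0.008771 × 10^3 microwatts = 8.771
  0.00466 milliwatts = 0.00466 × 10^3 microwatts = 4.66
Difference: 8.771 - 4.66 = 4.111

4.111 microwatts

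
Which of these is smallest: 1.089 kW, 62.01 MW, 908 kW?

1.089 kW

1.089 kW = 1089 W
62.01 MW = 62010000 W
908 kW = 908000 W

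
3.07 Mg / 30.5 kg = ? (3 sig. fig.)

101

(3.07 × 10⁶) / (30.5 × 10³) = 0.1007 × 10³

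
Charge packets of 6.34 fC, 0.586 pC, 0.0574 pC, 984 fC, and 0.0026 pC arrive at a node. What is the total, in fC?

In fC:
  6.34 fC → 6.34
  0.586 pC = 0.586e3 fC = 586
  0.0574 pC = 0.0574e3 fC = 57.4
  984 fC → 984
  0.0026 pC = 0.0026e3 fC = 2.6
Sum: 6.34 + 586 + 57.4 + 984 + 2.6 = 1636.34

1636.34 fC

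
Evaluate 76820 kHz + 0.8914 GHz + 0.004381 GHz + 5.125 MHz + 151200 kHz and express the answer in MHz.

1128.926 MHz

In MHz:
  76820 kHz = 76820e-3 MHz = 76.82
  0.8914 GHz = 0.8914e3 MHz = 891.4
  0.004381 GHz = 0.004381e3 MHz = 4.381
  5.125 MHz → 5.125
  151200 kHz = 151200e-3 MHz = 151.2
Sum: 76.82 + 891.4 + 4.381 + 5.125 + 151.2 = 1128.926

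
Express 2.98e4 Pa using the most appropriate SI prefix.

29.8 kPa

= 29.8e3 Pa; 1e3 is kilo.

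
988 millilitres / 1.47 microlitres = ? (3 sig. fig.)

672000

(988e-3) / (1.47e-6) = 672.1e3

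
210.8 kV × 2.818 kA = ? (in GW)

0.5940344 GW

210.8 × 10³ × 2.818 × 10³ = 594.0344 × 10⁶ W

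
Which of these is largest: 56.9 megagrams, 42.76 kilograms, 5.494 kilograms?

56.9 megagrams

56.9 megagrams = 56900000 grams
42.76 kilograms = 42760 grams
5.494 kilograms = 5494 grams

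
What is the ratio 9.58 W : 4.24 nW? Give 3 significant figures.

2260000000

(9.58) / (4.24 × 10⁻⁹) = 2.259 × 10⁹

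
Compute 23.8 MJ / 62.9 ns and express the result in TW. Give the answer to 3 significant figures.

378 TW

(23.8 × 10⁶) / (62.9 × 10⁻⁹) = 0.37838 × 10¹⁵ W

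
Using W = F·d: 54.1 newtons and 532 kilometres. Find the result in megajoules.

28.7812 megajoules

54.1 × 532e3 = 28781.2e3 J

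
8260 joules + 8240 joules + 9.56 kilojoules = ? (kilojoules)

In kilojoules:
  8260 joules = 8260 × 10⁻³ kilojoules = 8.26
  8240 joules = 8240 × 10⁻³ kilojoules = 8.24
  9.56 kilojoules → 9.56
Sum: 8.26 + 8.24 + 9.56 = 26.06

26.06 kilojoules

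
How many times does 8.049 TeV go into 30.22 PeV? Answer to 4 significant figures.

3755

(30.22 × 10^15) / (8.049 × 10^12) = 3.7545 × 10^3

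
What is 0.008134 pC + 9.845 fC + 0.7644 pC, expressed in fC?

In fC:
  0.008134 pC = 0.008134e3 fC = 8.134
  9.845 fC → 9.845
  0.7644 pC = 0.7644e3 fC = 764.4
Sum: 8.134 + 9.845 + 764.4 = 782.379

782.379 fC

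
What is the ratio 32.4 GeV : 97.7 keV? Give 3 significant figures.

332000

(32.4 × 10⁹) / (97.7 × 10³) = 0.3316 × 10⁶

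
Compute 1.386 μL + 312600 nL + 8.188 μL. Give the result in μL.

In μL:
  1.386 μL → 1.386
  312600 nL = 312600e-3 μL = 312.6
  8.188 μL → 8.188
Sum: 1.386 + 312.6 + 8.188 = 322.174

322.174 μL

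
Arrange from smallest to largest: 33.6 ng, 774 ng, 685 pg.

33.6 ng = 0.0000000336 g
774 ng = 0.000000774 g
685 pg = 0.000000000685 g

685 pg < 33.6 ng < 774 ng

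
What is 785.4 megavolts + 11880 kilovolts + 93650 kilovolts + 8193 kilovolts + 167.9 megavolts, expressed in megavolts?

1067.023 megavolts

In megavolts:
  785.4 megavolts → 785.4
  11880 kilovolts = 11880e-3 megavolts = 11.88
  93650 kilovolts = 93650e-3 megavolts = 93.65
  8193 kilovolts = 8193e-3 megavolts = 8.193
  167.9 megavolts → 167.9
Sum: 785.4 + 11.88 + 93.65 + 8.193 + 167.9 = 1067.023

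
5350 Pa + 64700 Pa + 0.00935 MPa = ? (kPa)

79.4 kPa

In kPa:
  5350 Pa = 5350 × 10^-3 kPa = 5.35
  64700 Pa = 64700 × 10^-3 kPa = 64.7
  0.00935 MPa = 0.00935 × 10^3 kPa = 9.35
Sum: 5.35 + 64.7 + 9.35 = 79.4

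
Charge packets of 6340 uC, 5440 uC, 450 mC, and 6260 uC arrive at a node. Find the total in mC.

468.04 mC

In mC:
  6340 uC = 6340 × 10^-3 mC = 6.34
  5440 uC = 5440 × 10^-3 mC = 5.44
  450 mC → 450
  6260 uC = 6260 × 10^-3 mC = 6.26
Sum: 6.34 + 5.44 + 450 + 6.26 = 468.04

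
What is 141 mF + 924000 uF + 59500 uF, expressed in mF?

1124.5 mF

In mF:
  141 mF → 141
  924000 uF = 924000e-3 mF = 924
  59500 uF = 59500e-3 mF = 59.5
Sum: 141 + 924 + 59.5 = 1124.5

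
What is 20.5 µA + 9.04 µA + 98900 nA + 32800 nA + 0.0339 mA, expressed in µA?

195.14 µA

In µA:
  20.5 µA → 20.5
  9.04 µA → 9.04
  98900 nA = 98900e-3 µA = 98.9
  32800 nA = 32800e-3 µA = 32.8
  0.0339 mA = 0.0339e3 µA = 33.9
Sum: 20.5 + 9.04 + 98.9 + 32.8 + 33.9 = 195.14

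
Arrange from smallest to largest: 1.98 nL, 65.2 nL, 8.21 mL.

1.98 nL < 65.2 nL < 8.21 mL

1.98 nL = 0.00000000198 L
65.2 nL = 0.0000000652 L
8.21 mL = 0.00821 L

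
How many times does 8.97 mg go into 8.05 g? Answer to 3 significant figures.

(8.05) / (8.97 × 10⁻³) = 0.8974 × 10³

897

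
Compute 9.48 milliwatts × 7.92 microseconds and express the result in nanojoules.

9.48 × 10^-3 × 7.92 × 10^-6 = 75.0816 × 10^-9 J

75.0816 nanojoules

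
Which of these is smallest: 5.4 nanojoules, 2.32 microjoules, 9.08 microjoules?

5.4 nanojoules

5.4 nanojoules = 0.0000000054 joules
2.32 microjoules = 0.00000232 joules
9.08 microjoules = 0.00000908 joules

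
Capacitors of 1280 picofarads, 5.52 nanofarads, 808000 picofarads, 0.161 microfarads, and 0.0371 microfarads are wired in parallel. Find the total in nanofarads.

1012.9 nanofarads

In nanofarads:
  1280 picofarads = 1280 × 10⁻³ nanofarads = 1.28
  5.52 nanofarads → 5.52
  808000 picofarads = 808000 × 10⁻³ nanofarads = 808
  0.161 microfarads = 0.161 × 10³ nanofarads = 161
  0.0371 microfarads = 0.0371 × 10³ nanofarads = 37.1
Sum: 1.28 + 5.52 + 808 + 161 + 37.1 = 1012.9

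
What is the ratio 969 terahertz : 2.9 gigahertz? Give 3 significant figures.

334000

(969 × 10^12) / (2.9 × 10^9) = 334.1 × 10^3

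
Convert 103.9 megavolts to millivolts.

103900000000 millivolts

mega = 10⁶, milli = 10⁻³; factor is 10⁹.
103.9 × 10⁹ = 103900000000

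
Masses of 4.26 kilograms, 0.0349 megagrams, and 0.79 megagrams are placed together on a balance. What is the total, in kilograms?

829.16 kilograms

In kilograms:
  4.26 kilograms → 4.26
  0.0349 megagrams = 0.0349 × 10³ kilograms = 34.9
  0.79 megagrams = 0.79 × 10³ kilograms = 790
Sum: 4.26 + 34.9 + 790 = 829.16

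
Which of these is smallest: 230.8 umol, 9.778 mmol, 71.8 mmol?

230.8 umol

230.8 umol = 0.0002308 mol
9.778 mmol = 0.009778 mol
71.8 mmol = 0.0718 mol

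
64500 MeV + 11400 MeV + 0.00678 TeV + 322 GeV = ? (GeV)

In GeV:
  64500 MeV = 64500 × 10^-3 GeV = 64.5
  11400 MeV = 11400 × 10^-3 GeV = 11.4
  0.00678 TeV = 0.00678 × 10^3 GeV = 6.78
  322 GeV → 322
Sum: 64.5 + 11.4 + 6.78 + 322 = 404.68

404.68 GeV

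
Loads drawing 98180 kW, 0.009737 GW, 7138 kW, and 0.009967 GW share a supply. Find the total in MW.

In MW:
  98180 kW = 98180e-3 MW = 98.18
  0.009737 GW = 0.009737e3 MW = 9.737
  7138 kW = 7138e-3 MW = 7.138
  0.009967 GW = 0.009967e3 MW = 9.967
Sum: 98.18 + 9.737 + 7.138 + 9.967 = 125.022

125.022 MW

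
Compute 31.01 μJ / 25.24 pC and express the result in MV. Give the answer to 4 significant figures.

1.229 MV

(31.01 × 10⁻⁶) / (25.24 × 10⁻¹²) = 1.22861 × 10⁶ V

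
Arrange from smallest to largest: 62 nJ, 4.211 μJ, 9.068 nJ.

9.068 nJ < 62 nJ < 4.211 μJ

62 nJ = 0.000000062 J
4.211 μJ = 0.000004211 J
9.068 nJ = 0.000000009068 J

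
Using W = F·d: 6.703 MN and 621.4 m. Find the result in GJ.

4.1652442 GJ

6.703 × 10^6 × 621.4 = 4165.2442 × 10^6 J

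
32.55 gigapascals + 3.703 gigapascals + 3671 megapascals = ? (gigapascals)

In gigapascals:
  32.55 gigapascals → 32.55
  3.703 gigapascals → 3.703
  3671 megapascals = 3671e-3 gigapascals = 3.671
Sum: 32.55 + 3.703 + 3.671 = 39.924

39.924 gigapascals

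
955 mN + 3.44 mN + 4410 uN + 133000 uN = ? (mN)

In mN:
  955 mN → 955
  3.44 mN → 3.44
  4410 uN = 4410 × 10^-3 mN = 4.41
  133000 uN = 133000 × 10^-3 mN = 133
Sum: 955 + 3.44 + 4.41 + 133 = 1095.85

1095.85 mN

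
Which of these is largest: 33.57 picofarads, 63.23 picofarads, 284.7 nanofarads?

284.7 nanofarads

33.57 picofarads = 0.00000000003357 farads
63.23 picofarads = 0.00000000006323 farads
284.7 nanofarads = 0.0000002847 farads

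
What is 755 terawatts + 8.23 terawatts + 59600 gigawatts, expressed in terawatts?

822.83 terawatts

In terawatts:
  755 terawatts → 755
  8.23 terawatts → 8.23
  59600 gigawatts = 59600 × 10⁻³ terawatts = 59.6
Sum: 755 + 8.23 + 59.6 = 822.83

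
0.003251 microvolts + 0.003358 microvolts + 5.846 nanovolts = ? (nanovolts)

12.455 nanovolts

In nanovolts:
  0.003251 microvolts = 0.003251 × 10³ nanovolts = 3.251
  0.003358 microvolts = 0.003358 × 10³ nanovolts = 3.358
  5.846 nanovolts → 5.846
Sum: 3.251 + 3.358 + 5.846 = 12.455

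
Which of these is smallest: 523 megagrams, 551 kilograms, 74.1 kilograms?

74.1 kilograms

523 megagrams = 523000000 grams
551 kilograms = 551000 grams
74.1 kilograms = 74100 grams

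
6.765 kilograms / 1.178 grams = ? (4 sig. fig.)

5743

(6.765 × 10^3) / (1.178) = 5.7428 × 10^3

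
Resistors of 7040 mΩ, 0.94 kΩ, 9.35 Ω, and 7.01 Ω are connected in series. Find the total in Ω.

In Ω:
  7040 mΩ = 7040e-3 Ω = 7.04
  0.94 kΩ = 0.94e3 Ω = 940
  9.35 Ω → 9.35
  7.01 Ω → 7.01
Sum: 7.04 + 940 + 9.35 + 7.01 = 963.4

963.4 Ω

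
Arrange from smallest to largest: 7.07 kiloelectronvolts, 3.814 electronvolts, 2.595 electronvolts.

2.595 electronvolts < 3.814 electronvolts < 7.07 kiloelectronvolts

7.07 kiloelectronvolts = 7070 electronvolts
3.814 electronvolts = 3.814 electronvolts
2.595 electronvolts = 2.595 electronvolts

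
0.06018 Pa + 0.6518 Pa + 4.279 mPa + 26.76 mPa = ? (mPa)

In mPa:
  0.06018 Pa = 0.06018 × 10^3 mPa = 60.18
  0.6518 Pa = 0.6518 × 10^3 mPa = 651.8
  4.279 mPa → 4.279
  26.76 mPa → 26.76
Sum: 60.18 + 651.8 + 4.279 + 26.76 = 743.019

743.019 mPa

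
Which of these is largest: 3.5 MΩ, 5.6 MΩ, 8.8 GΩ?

3.5 MΩ = 3500000 Ω
5.6 MΩ = 5600000 Ω
8.8 GΩ = 8800000000 Ω

8.8 GΩ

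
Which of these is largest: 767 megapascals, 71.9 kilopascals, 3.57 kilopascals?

767 megapascals

767 megapascals = 767000000 pascals
71.9 kilopascals = 71900 pascals
3.57 kilopascals = 3570 pascals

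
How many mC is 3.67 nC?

nano = 10^-9, milli = 10^-3; factor is 10^-6.
3.67 × 10^-6 = 0.00000367

0.00000367 mC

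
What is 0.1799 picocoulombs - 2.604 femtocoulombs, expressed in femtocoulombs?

177.296 femtocoulombs

In femtocoulombs:
  0.1799 picocoulombs = 0.1799 × 10³ femtocoulombs = 179.9
  2.604 femtocoulombs → 2.604
Difference: 179.9 - 2.604 = 177.296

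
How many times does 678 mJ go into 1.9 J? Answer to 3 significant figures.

2.80

(1.9) / (678e-3) = 0.002802e3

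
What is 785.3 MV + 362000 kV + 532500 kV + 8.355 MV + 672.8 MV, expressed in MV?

In MV:
  785.3 MV → 785.3
  362000 kV = 362000 × 10^-3 MV = 362
  532500 kV = 532500 × 10^-3 MV = 532.5
  8.355 MV → 8.355
  672.8 MV → 672.8
Sum: 785.3 + 362 + 532.5 + 8.355 + 672.8 = 2360.955

2360.955 MV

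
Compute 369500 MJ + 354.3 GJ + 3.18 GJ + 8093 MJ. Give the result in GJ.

735.073 GJ

In GJ:
  369500 MJ = 369500e-3 GJ = 369.5
  354.3 GJ → 354.3
  3.18 GJ → 3.18
  8093 MJ = 8093e-3 GJ = 8.093
Sum: 369.5 + 354.3 + 3.18 + 8.093 = 735.073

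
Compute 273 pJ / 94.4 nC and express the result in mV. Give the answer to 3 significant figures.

(273e-12) / (94.4e-9) = 2.8919e-3 V

2.89 mV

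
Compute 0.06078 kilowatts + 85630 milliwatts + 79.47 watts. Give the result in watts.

In watts:
  0.06078 kilowatts = 0.06078 × 10^3 watts = 60.78
  85630 milliwatts = 85630 × 10^-3 watts = 85.63
  79.47 watts → 79.47
Sum: 60.78 + 85.63 + 79.47 = 225.88

225.88 watts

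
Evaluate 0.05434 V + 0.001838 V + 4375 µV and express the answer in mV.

60.553 mV

In mV:
  0.05434 V = 0.05434 × 10^3 mV = 54.34
  0.001838 V = 0.001838 × 10^3 mV = 1.838
  4375 µV = 4375 × 10^-3 mV = 4.375
Sum: 54.34 + 1.838 + 4.375 = 60.553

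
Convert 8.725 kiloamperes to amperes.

kilo = 10^3, (no prefix) = 10^0; factor is 10^3.
8.725 × 10^3 = 8725

8725 amperes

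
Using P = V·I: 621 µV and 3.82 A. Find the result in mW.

2.37222 mW

621 × 10⁻⁶ × 3.82 = 2372.22 × 10⁻⁶ W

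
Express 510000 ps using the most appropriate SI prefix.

510 ns

= 510 × 10^-9 s; 10^-9 is nano.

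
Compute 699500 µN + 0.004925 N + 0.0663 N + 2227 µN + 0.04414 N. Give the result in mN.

In mN:
  699500 µN = 699500e-3 mN = 699.5
  0.004925 N = 0.004925e3 mN = 4.925
  0.0663 N = 0.0663e3 mN = 66.3
  2227 µN = 2227e-3 mN = 2.227
  0.04414 N = 0.04414e3 mN = 44.14
Sum: 699.5 + 4.925 + 66.3 + 2.227 + 44.14 = 817.092

817.092 mN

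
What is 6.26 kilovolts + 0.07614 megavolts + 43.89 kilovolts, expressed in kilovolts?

In kilovolts:
  6.26 kilovolts → 6.26
  0.07614 megavolts = 0.07614e3 kilovolts = 76.14
  43.89 kilovolts → 43.89
Sum: 6.26 + 76.14 + 43.89 = 126.29

126.29 kilovolts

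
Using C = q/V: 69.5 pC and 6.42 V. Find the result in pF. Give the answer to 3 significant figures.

10.8 pF

(69.5 × 10⁻¹²) / (6.42) = 10.826 × 10⁻¹² F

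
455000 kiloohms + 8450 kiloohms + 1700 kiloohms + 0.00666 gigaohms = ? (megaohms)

471.81 megaohms

In megaohms:
  455000 kiloohms = 455000 × 10^-3 megaohms = 455
  8450 kiloohms = 8450 × 10^-3 megaohms = 8.45
  1700 kiloohms = 1700 × 10^-3 megaohms = 1.7
  0.00666 gigaohms = 0.00666 × 10^3 megaohms = 6.66
Sum: 455 + 8.45 + 1.7 + 6.66 = 471.81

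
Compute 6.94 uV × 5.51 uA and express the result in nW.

0.0382394 nW

6.94e-6 × 5.51e-6 = 38.2394e-12 W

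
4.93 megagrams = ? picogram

mega = 10⁶, pico = 10⁻¹²; factor is 10¹⁸.
4.93 × 10¹⁸ = 4930000000000000000

4930000000000000000 picograms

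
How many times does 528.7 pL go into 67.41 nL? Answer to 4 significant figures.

(67.41 × 10^-9) / (528.7 × 10^-12) = 0.1275 × 10^3

127.5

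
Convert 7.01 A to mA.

7010 mA

(no prefix) = 10^0, milli = 10^-3; factor is 10^3.
7.01 × 10^3 = 7010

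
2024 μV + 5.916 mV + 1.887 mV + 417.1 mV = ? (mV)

426.927 mV

In mV:
  2024 μV = 2024e-3 mV = 2.024
  5.916 mV → 5.916
  1.887 mV → 1.887
  417.1 mV → 417.1
Sum: 2.024 + 5.916 + 1.887 + 417.1 = 426.927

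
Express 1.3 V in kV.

0.0013 kV

(no prefix) = 1e0, kilo = 1e3; factor is 1e-3.
1.3 × 1e-3 = 0.0013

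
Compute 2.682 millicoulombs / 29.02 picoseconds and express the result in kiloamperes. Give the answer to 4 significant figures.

92420 kiloamperes

(2.682 × 10⁻³) / (29.02 × 10⁻¹²) = 0.092419 × 10⁹ A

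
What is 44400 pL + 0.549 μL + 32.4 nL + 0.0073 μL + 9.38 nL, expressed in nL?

In nL:
  44400 pL = 44400 × 10^-3 nL = 44.4
  0.549 μL = 0.549 × 10^3 nL = 549
  32.4 nL → 32.4
  0.0073 μL = 0.0073 × 10^3 nL = 7.3
  9.38 nL → 9.38
Sum: 44.4 + 549 + 32.4 + 7.3 + 9.38 = 642.48

642.48 nL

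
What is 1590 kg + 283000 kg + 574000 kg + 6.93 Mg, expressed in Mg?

865.52 Mg

In Mg:
  1590 kg = 1590 × 10⁻³ Mg = 1.59
  283000 kg = 283000 × 10⁻³ Mg = 283
  574000 kg = 574000 × 10⁻³ Mg = 574
  6.93 Mg → 6.93
Sum: 1.59 + 283 + 574 + 6.93 = 865.52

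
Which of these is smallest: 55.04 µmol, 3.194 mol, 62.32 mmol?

55.04 µmol = 0.00005504 mol
3.194 mol = 3.194 mol
62.32 mmol = 0.06232 mol

55.04 µmol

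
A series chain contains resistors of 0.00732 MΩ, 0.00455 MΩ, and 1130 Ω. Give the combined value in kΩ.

13 kΩ

In kΩ:
  0.00732 MΩ = 0.00732 × 10^3 kΩ = 7.32
  0.00455 MΩ = 0.00455 × 10^3 kΩ = 4.55
  1130 Ω = 1130 × 10^-3 kΩ = 1.13
Sum: 7.32 + 4.55 + 1.13 = 13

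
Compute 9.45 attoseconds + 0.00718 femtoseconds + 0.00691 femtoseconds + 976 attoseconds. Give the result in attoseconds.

999.54 attoseconds

In attoseconds:
  9.45 attoseconds → 9.45
  0.00718 femtoseconds = 0.00718 × 10³ attoseconds = 7.18
  0.00691 femtoseconds = 0.00691 × 10³ attoseconds = 6.91
  976 attoseconds → 976
Sum: 9.45 + 7.18 + 6.91 + 976 = 999.54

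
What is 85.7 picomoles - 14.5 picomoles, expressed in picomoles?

71.2 picomoles

In picomoles:
  85.7 picomoles → 85.7
  14.5 picomoles → 14.5
Difference: 85.7 - 14.5 = 71.2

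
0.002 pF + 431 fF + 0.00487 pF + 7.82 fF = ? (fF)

445.69 fF

In fF:
  0.002 pF = 0.002 × 10³ fF = 2
  431 fF → 431
  0.00487 pF = 0.00487 × 10³ fF = 4.87
  7.82 fF → 7.82
Sum: 2 + 431 + 4.87 + 7.82 = 445.69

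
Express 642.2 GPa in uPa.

giga = 10^9, micro = 10^-6; factor is 10^15.
642.2 × 10^15 = 642200000000000000

642200000000000000 uPa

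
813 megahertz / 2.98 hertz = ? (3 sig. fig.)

273000000

(813 × 10^6) / (2.98) = 272.8 × 10^6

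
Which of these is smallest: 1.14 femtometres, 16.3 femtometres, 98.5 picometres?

1.14 femtometres

1.14 femtometres = 0.00000000000000114 metres
16.3 femtometres = 0.0000000000000163 metres
98.5 picometres = 0.0000000000985 metres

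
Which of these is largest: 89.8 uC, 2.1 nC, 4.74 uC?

89.8 uC = 0.0000898 C
2.1 nC = 0.0000000021 C
4.74 uC = 0.00000474 C

89.8 uC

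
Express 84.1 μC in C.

micro = 1e-6, (no prefix) = 1e0; factor is 1e-6.
84.1 × 1e-6 = 0.0000841

0.0000841 C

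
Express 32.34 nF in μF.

nano = 10⁻⁹, micro = 10⁻⁶; factor is 10⁻³.
32.34 × 10⁻³ = 0.03234

0.03234 μF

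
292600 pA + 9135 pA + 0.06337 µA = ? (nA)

365.105 nA

In nA:
  292600 pA = 292600 × 10⁻³ nA = 292.6
  9135 pA = 9135 × 10⁻³ nA = 9.135
  0.06337 µA = 0.06337 × 10³ nA = 63.37
Sum: 292.6 + 9.135 + 63.37 = 365.105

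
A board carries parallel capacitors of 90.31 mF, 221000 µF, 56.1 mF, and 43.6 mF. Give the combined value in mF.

In mF:
  90.31 mF → 90.31
  221000 µF = 221000 × 10^-3 mF = 221
  56.1 mF → 56.1
  43.6 mF → 43.6
Sum: 90.31 + 221 + 56.1 + 43.6 = 411.01

411.01 mF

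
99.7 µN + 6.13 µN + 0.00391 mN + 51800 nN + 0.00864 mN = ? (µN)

In µN:
  99.7 µN → 99.7
  6.13 µN → 6.13
  0.00391 mN = 0.00391 × 10^3 µN = 3.91
  51800 nN = 51800 × 10^-3 µN = 51.8
  0.00864 mN = 0.00864 × 10^3 µN = 8.64
Sum: 99.7 + 6.13 + 3.91 + 51.8 + 8.64 = 170.18

170.18 µN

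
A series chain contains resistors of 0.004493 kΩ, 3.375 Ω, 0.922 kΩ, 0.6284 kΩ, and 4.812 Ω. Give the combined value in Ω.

In Ω:
  0.004493 kΩ = 0.004493 × 10^3 Ω = 4.493
  3.375 Ω → 3.375
  0.922 kΩ = 0.922 × 10^3 Ω = 922
  0.6284 kΩ = 0.6284 × 10^3 Ω = 628.4
  4.812 Ω → 4.812
Sum: 4.493 + 3.375 + 922 + 628.4 + 4.812 = 1563.08

1563.08 Ω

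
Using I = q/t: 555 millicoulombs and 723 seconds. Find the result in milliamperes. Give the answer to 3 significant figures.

0.768 milliamperes

(555 × 10^-3) / (723) = 0.76763 × 10^-3 A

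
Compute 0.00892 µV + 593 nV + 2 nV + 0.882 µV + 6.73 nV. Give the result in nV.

1492.65 nV

In nV:
  0.00892 µV = 0.00892e3 nV = 8.92
  593 nV → 593
  2 nV → 2
  0.882 µV = 0.882e3 nV = 882
  6.73 nV → 6.73
Sum: 8.92 + 593 + 2 + 882 + 6.73 = 1492.65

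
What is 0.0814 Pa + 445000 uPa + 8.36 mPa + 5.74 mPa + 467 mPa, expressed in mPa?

In mPa:
  0.0814 Pa = 0.0814e3 mPa = 81.4
  445000 uPa = 445000e-3 mPa = 445
  8.36 mPa → 8.36
  5.74 mPa → 5.74
  467 mPa → 467
Sum: 81.4 + 445 + 8.36 + 5.74 + 467 = 1007.5

1007.5 mPa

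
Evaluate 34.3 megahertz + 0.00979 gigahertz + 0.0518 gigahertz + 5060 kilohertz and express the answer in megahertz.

100.95 megahertz

In megahertz:
  34.3 megahertz → 34.3
  0.00979 gigahertz = 0.00979 × 10³ megahertz = 9.79
  0.0518 gigahertz = 0.0518 × 10³ megahertz = 51.8
  5060 kilohertz = 5060 × 10⁻³ megahertz = 5.06
Sum: 34.3 + 9.79 + 51.8 + 5.06 = 100.95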